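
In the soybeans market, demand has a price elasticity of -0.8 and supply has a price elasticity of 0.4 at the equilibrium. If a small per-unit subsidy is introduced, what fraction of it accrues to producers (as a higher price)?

For a small subsidy around the equilibrium, the benefit split depends on the relative slopes, which at a point are proportional to the elasticities.
Buyer share = εs/(εs + |εd|) = 0.4/(0.4 + 0.8) = 1/3; seller share = |εd|/(εs + |εd|) = 2/3.
So producers capture 2/3 of the subsidy.

Producer share = 2/3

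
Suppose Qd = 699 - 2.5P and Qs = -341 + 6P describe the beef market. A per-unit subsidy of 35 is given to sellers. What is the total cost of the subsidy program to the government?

Pre-subsidy: 699 - 2.5P = -341 + 6P gives P* = 2080/17, Q* = 6683/17.
With the subsidy, sellers receive Ps = Pb + 35 for each unit, where Pb is the price buyers pay.
Supply in terms of Pb becomes Qs = -341 + 6(Pb + 35) = -131 + 6Pb. Setting this equal to demand: 699 - 2.5Pb = -131 + 6Pb, so Pb = 1660/17.
Sellers receive Ps = 1660/17 + 35 = 2255/17; Q' = 699 − 2.5·(1660/17) = 7733/17.
Government outlay = subsidy × quantity = 35 × 7733/17 = 270655/17.

Government cost = 270655/17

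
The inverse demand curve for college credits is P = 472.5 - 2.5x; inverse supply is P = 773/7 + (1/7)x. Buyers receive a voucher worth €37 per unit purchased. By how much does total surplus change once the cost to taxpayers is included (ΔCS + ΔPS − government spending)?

Net change in total surplus = -€259

Pre-subsidy: 472.5 - 2.5x = 773/7 + (1/7)x gives x* = 137 and P* = 130.
With the rebate, buyers effectively pay Pb = Ps − 37, where Ps is the price sellers receive.
On the curves, Pb = 472.5 - 2.5x and Ps = 773/7 + (1/7)x; the wedge Ps − Pb = 37 gives 773/7 + (1/7)x − (472.5 - 2.5x) = 37, so x' = 151.
Then Pb = 472.5 − 2.5·151 = 95 and Ps = 773/7 + (1/7)·151 = 132.
ΔCS = ½(137 + 151)(130 − 95) = 5040; ΔPS = ½(137 + 151)(132 − 130) = 288.
Government spending = 37 × 151 = 5587.
Net change = 5040 + 288 − 5587 = -259. The loss equals the DWL triangle ½·37·14.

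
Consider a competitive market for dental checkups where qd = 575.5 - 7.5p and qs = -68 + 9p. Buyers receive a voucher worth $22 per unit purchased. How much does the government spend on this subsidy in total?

Pre-subsidy: 575.5 - 7.5p = -68 + 9p gives p* = 39, q* = 283.
With the rebate, buyers effectively pay pb = ps − 22, where ps is the price sellers receive.
Demand in terms of ps becomes qd = 575.5 − 7.5(ps − 22) = 740.5 - 7.5ps. Setting this equal to supply: 740.5 - 7.5ps = -68 + 9ps, so ps = 49.
Buyers pay pb = 49 − 22 = 27; q' = -68 + 9·49 = 373.
Government outlay = subsidy × quantity = 22 × 373 = 8206.

Government cost = $8206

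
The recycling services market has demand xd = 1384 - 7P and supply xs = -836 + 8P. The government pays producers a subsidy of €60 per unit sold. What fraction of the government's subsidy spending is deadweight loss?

DWL / government spending = 28/143

Pre-subsidy: 1384 - 7P = -836 + 8P gives P* = 148, x* = 348.
With the subsidy, sellers receive Ps = Pb + 60 for each unit, where Pb is the price buyers pay.
Supply in terms of Pb becomes xs = -836 + 8(Pb + 60) = -356 + 8Pb. Setting this equal to demand: 1384 - 7Pb = -356 + 8Pb, so Pb = 116.
Sellers receive Ps = 116 + 60 = 176; x' = 1384 − 7·116 = 572.
ΔCS = ½(348 + 572)(148 − 116) = 14720; ΔPS = ½(348 + 572)(176 − 148) = 12880.
Government spending = 60 × 572 = 34320.
DWL = ½ × 60 × (572 − 348) = 6720; fraction = 6720 / 34320 = 28/143.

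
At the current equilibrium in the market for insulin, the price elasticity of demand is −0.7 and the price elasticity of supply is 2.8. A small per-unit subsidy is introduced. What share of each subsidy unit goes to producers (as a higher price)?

Producer share = 0.2

For a small subsidy around the equilibrium, the benefit split depends on the relative slopes, which at a point are proportional to the elasticities.
Buyer share = εs/(εs + |εd|) = 2.8/(2.8 + 0.7) = 0.8; seller share = |εd|/(εs + |εd|) = 0.2.
So producers capture 0.2 of the subsidy.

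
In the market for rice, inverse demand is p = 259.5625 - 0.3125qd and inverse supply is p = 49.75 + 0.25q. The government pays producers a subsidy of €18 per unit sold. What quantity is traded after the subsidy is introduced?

q' = 405

Pre-subsidy: 259.5625 - 0.3125q = 49.75 + 0.25q gives q* = 373 and p* = 143.
With the subsidy, sellers receive ps = pb + 18 for each unit, where pb is the price buyers pay.
On the curves, pb = 259.5625 - 0.3125q and ps = 49.75 + 0.25q; the wedge ps − pb = 18 gives 49.75 + 0.25q − (259.5625 - 0.3125q) = 18, so q' = 405.
Then pb = 259.5625 − 0.3125·405 = 133 and ps = 49.75 + 0.25·405 = 151.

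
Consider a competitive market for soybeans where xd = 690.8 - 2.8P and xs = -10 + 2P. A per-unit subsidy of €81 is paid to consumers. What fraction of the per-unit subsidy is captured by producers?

Pre-subsidy: 690.8 - 2.8P = -10 + 2P gives P* = 146, x* = 282.
With the rebate, buyers effectively pay Pb = Ps − 81, where Ps is the price sellers receive.
Demand in terms of Ps becomes xd = 690.8 − 2.8(Ps − 81) = 917.6 - 2.8Ps. Setting this equal to supply: 917.6 - 2.8Ps = -10 + 2Ps, so Ps = 193.25.
Buyers pay Pb = 193.25 − 81 = 112.25; x' = -10 + 2·193.25 = 376.5.
Buyers' price falls by P* − Pb = 146 − 112.25 = 33.75; sellers' price rises by Ps − P* = 193.25 − 146 = 47.25.
So producers capture 47.25/81 = 7/12 of each unit of subsidy.

Producer share = 7/12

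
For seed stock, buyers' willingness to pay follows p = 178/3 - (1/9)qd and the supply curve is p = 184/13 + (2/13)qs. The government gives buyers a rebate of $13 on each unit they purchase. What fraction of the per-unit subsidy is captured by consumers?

Pre-subsidy: 178/3 - (1/9)q = 184/13 + (2/13)q gives q* = 5286/31 and p* = 1252/31.
With the rebate, buyers effectively pay pb = ps − 13, where ps is the price sellers receive.
On the curves, pb = 178/3 - (1/9)q and ps = 184/13 + (2/13)q; the wedge ps − pb = 13 gives 184/13 + (2/13)q − (178/3 - (1/9)q) = 13, so q' = 6807/31.
Then pb = 178/3 − (1/9)·(6807/31) = 1083/31 and ps = 184/13 + (2/13)·(6807/31) = 1486/31.
Buyers' price falls by p* − pb = 1252/31 − 1083/31 = 169/31; sellers' price rises by ps − p* = 1486/31 − 1252/31 = 234/31.
So consumers capture (169/31)/13 = 13/31 of each unit of subsidy.

Consumer share = 13/31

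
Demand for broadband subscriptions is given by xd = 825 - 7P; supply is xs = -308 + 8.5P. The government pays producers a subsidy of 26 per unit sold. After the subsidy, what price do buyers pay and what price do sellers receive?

Buyers pay 1824/31; sellers receive 2630/31

Pre-subsidy: 825 - 7P = -308 + 8.5P gives P* = 2266/31, x* = 9713/31.
With the subsidy, sellers receive Ps = Pb + 26 for each unit, where Pb is the price buyers pay.
Supply in terms of Pb becomes xs = -308 + 8.5(Pb + 26) = -87 + 8.5Pb. Setting this equal to demand: 825 - 7Pb = -87 + 8.5Pb, so Pb = 1824/31.
Sellers receive Ps = 1824/31 + 26 = 2630/31; x' = 825 − 7·(1824/31) = 12807/31.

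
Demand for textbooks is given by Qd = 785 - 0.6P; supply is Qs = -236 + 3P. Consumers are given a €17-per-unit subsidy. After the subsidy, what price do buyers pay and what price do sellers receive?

Buyers pay 2425/9; sellers receive 2578/9

Pre-subsidy: 785 - 0.6P = -236 + 3P gives P* = 5105/18, Q* = 3689/6.
With the rebate, buyers effectively pay Pb = Ps − 17, where Ps is the price sellers receive.
Demand in terms of Ps becomes Qd = 785 − 0.6(Ps − 17) = 795.2 - 0.6Ps. Setting this equal to supply: 795.2 - 0.6Ps = -236 + 3Ps, so Ps = 2578/9.
Buyers pay Pb = 2578/9 − 17 = 2425/9; Q' = -236 + 3·(2578/9) = 1870/3.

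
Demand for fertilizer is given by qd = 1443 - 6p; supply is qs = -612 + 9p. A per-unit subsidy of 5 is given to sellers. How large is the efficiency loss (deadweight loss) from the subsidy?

Pre-subsidy: 1443 - 6p = -612 + 9p gives p* = 137, q* = 621.
With the subsidy, sellers receive ps = pb + 5 for each unit, where pb is the price buyers pay.
Supply in terms of pb becomes qs = -612 + 9(pb + 5) = -567 + 9pb. Setting this equal to demand: 1443 - 6pb = -567 + 9pb, so pb = 134.
Sellers receive ps = 134 + 5 = 139; q' = 1443 − 6·134 = 639.
The subsidy expands output by 639 − 621 = 18 past the efficient level; on those units the gap between marginal cost and willingness to pay runs from 0 up to 5.
DWL = ½ × 5 × 18 = 45.

Deadweight loss = 45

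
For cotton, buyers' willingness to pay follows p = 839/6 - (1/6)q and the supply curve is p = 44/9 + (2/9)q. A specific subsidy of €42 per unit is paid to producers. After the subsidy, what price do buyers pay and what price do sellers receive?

Pre-subsidy: 839/6 - (1/6)q = 44/9 + (2/9)q gives q* = 347 and p* = 82.
With the subsidy, sellers receive ps = pb + 42 for each unit, where pb is the price buyers pay.
On the curves, pb = 839/6 - (1/6)q and ps = 44/9 + (2/9)q; the wedge ps − pb = 42 gives 44/9 + (2/9)q − (839/6 - (1/6)q) = 42, so q' = 455.
Then pb = 839/6 − (1/6)·455 = 64 and ps = 44/9 + (2/9)·455 = 106.

Buyers pay €64; sellers receive €106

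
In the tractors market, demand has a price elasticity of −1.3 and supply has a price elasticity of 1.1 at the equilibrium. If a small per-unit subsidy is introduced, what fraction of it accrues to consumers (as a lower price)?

For a small subsidy around the equilibrium, the benefit split depends on the relative slopes, which at a point are proportional to the elasticities.
Buyer share = εs/(εs + |εd|) = 1.1/(1.1 + 1.3) = 11/24; seller share = |εd|/(εs + |εd|) = 13/24.

Consumer share = 11/24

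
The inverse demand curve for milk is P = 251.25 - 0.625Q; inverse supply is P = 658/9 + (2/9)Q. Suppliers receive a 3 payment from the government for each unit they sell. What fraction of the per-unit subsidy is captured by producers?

Producer share = 16/61

Pre-subsidy: 251.25 - 0.625Q = 658/9 + (2/9)Q gives Q* = 12826/61 and P* = 7310/61.
With the subsidy, sellers receive Ps = Pb + 3 for each unit, where Pb is the price buyers pay.
On the curves, Pb = 251.25 - 0.625Q and Ps = 658/9 + (2/9)Q; the wedge Ps − Pb = 3 gives 658/9 + (2/9)Q − (251.25 - 0.625Q) = 3, so Q' = 13042/61.
Then Pb = 251.25 − 0.625·(13042/61) = 7175/61 and Ps = 658/9 + (2/9)·(13042/61) = 7358/61.
Buyers' price falls by P* − Pb = 7310/61 − 7175/61 = 135/61; sellers' price rises by Ps − P* = 7358/61 − 7310/61 = 48/61.
So producers capture (48/61)/3 = 16/61 of each unit of subsidy.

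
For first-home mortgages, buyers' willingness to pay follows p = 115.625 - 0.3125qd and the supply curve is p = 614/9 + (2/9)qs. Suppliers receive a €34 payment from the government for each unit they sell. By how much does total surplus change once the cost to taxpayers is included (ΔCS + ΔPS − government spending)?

Pre-subsidy: 115.625 - 0.3125q = 614/9 + (2/9)q gives q* = 6826/77 and p* = 6770/77.
With the subsidy, sellers receive ps = pb + 34 for each unit, where pb is the price buyers pay.
On the curves, pb = 115.625 - 0.3125q and ps = 614/9 + (2/9)q; the wedge ps − pb = 34 gives 614/9 + (2/9)q − (115.625 - 0.3125q) = 34, so q' = 11722/77.
Then pb = 115.625 − 0.3125·(11722/77) = 5240/77 and ps = 614/9 + (2/9)·(11722/77) = 7858/77.
ΔCS = ½(6826/77 + 11722/77)(6770/77 − 5240/77) = 14189220/5929; ΔPS = ½(6826/77 + 11722/77)(7858/77 − 6770/77) = 10090112/5929.
Government spending = 34 × 11722/77 = 398548/77.
Net change = 14189220/5929 + 10090112/5929 − 398548/77 = -83232/77. The loss equals the DWL triangle ½·34·4896/77.

Net change in total surplus = -83232/77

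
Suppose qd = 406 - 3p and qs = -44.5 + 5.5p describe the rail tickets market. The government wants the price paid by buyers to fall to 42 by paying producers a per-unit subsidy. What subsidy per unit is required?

Required subsidy s = 17 per unit

At a buyer price of 42, quantity demanded is 406 − 3·42 = 280.
Sellers supply 280 only when they receive ps with -44.5 + 5.5·ps = 280, i.e. ps = 59.
s = ps − pb = 59 − 42 = 17.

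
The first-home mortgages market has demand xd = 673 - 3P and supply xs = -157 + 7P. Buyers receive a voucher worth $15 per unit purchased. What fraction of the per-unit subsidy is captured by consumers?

Pre-subsidy: 673 - 3P = -157 + 7P gives P* = 83, x* = 424.
With the rebate, buyers effectively pay Pb = Ps − 15, where Ps is the price sellers receive.
Demand in terms of Ps becomes xd = 673 − 3(Ps − 15) = 718 - 3Ps. Setting this equal to supply: 718 - 3Ps = -157 + 7Ps, so Ps = 87.5.
Buyers pay Pb = 87.5 − 15 = 72.5; x' = -157 + 7·87.5 = 455.5.
Buyers' price falls by P* − Pb = 83 − 72.5 = 10.5; sellers' price rises by Ps − P* = 87.5 − 83 = 4.5.
So consumers capture 10.5/15 = 0.7 of each unit of subsidy.

Consumer share = 0.7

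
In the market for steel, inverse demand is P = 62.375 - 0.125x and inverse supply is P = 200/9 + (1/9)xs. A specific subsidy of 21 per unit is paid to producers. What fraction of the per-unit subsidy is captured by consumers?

Pre-subsidy: 62.375 - 0.125x = 200/9 + (1/9)x gives x* = 2891/17 and P* = 699/17.
With the subsidy, sellers receive Ps = Pb + 21 for each unit, where Pb is the price buyers pay.
On the curves, Pb = 62.375 - 0.125x and Ps = 200/9 + (1/9)x; the wedge Ps − Pb = 21 gives 200/9 + (1/9)x − (62.375 - 0.125x) = 21, so x' = 259.
Then Pb = 62.375 − 0.125·259 = 30 and Ps = 200/9 + (1/9)·259 = 51.
Buyers' price falls by P* − Pb = 699/17 − 30 = 189/17; sellers' price rises by Ps − P* = 51 − 699/17 = 168/17.
So consumers capture (189/17)/21 = 9/17 of each unit of subsidy.

Consumer share = 9/17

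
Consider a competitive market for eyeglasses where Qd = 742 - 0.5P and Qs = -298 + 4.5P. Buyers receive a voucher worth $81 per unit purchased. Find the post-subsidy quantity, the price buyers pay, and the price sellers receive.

Pre-subsidy: 742 - 0.5P = -298 + 4.5P gives P* = 208, Q* = 638.
With the rebate, buyers effectively pay Pb = Ps − 81, where Ps is the price sellers receive.
Demand in terms of Ps becomes Qd = 742 − 0.5(Ps − 81) = 782.5 - 0.5Ps. Setting this equal to supply: 782.5 - 0.5Ps = -298 + 4.5Ps, so Ps = 216.1.
Buyers pay Pb = 216.1 − 81 = 135.1; Q' = -298 + 4.5·216.1 = 674.45.

Q' = 674.45; buyers pay $135.1; sellers receive $216.1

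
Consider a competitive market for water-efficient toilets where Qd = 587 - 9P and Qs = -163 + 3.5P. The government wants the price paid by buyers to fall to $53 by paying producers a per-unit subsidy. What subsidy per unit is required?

Required subsidy s = $25 per unit

At a buyer price of 53, quantity demanded is 587 − 9·53 = 110.
Sellers supply 110 only when they receive Ps with -163 + 3.5·Ps = 110, i.e. Ps = 78.
s = Ps − Pb = 78 − 53 = 25.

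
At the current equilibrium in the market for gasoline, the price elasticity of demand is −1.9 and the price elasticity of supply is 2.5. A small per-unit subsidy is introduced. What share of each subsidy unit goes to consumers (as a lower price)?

For a small subsidy around the equilibrium, the benefit split depends on the relative slopes, which at a point are proportional to the elasticities.
Buyer share = εs/(εs + |εd|) = 2.5/(2.5 + 1.9) = 25/44; seller share = |εd|/(εs + |εd|) = 19/44.

Consumer share = 25/44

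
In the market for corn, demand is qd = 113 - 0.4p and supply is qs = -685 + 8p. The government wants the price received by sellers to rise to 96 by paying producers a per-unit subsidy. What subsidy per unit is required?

Required subsidy s = 21 per unit

At a seller price of 96, quantity supplied is -685 + 8·96 = 83.
Buyers absorb 83 only when they pay pb with 113 − 0.4·pb = 83, i.e. pb = 75.
s = ps − pb = 96 − 75 = 21.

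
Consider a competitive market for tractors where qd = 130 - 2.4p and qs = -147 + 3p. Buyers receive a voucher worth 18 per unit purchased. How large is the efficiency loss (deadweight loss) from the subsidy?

Pre-subsidy: 130 - 2.4p = -147 + 3p gives p* = 1385/27, q* = 62/9.
With the rebate, buyers effectively pay pb = ps − 18, where ps is the price sellers receive.
Demand in terms of ps becomes qd = 130 − 2.4(ps − 18) = 173.2 - 2.4ps. Setting this equal to supply: 173.2 - 2.4ps = -147 + 3ps, so ps = 1601/27.
Buyers pay pb = 1601/27 − 18 = 1115/27; q' = -147 + 3·(1601/27) = 278/9.
The subsidy expands output by 278/9 − 62/9 = 24 past the efficient level; on those units the gap between marginal cost and willingness to pay runs from 0 up to 18.
DWL = ½ × 18 × 24 = 216.

Deadweight loss = 216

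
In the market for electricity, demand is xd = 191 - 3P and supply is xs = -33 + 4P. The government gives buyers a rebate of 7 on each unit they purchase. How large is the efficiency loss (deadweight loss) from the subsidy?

Deadweight loss = 42

Pre-subsidy: 191 - 3P = -33 + 4P gives P* = 32, x* = 95.
With the rebate, buyers effectively pay Pb = Ps − 7, where Ps is the price sellers receive.
Demand in terms of Ps becomes xd = 191 − 3(Ps − 7) = 212 - 3Ps. Setting this equal to supply: 212 - 3Ps = -33 + 4Ps, so Ps = 35.
Buyers pay Pb = 35 − 7 = 28; x' = -33 + 4·35 = 107.
The subsidy expands output by 107 − 95 = 12 past the efficient level; on those units the gap between marginal cost and willingness to pay runs from 0 up to 7.
DWL = ½ × 7 × 12 = 42.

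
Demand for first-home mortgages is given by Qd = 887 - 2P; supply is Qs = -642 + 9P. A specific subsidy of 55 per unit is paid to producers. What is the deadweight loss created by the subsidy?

Pre-subsidy: 887 - 2P = -642 + 9P gives P* = 139, Q* = 609.
With the subsidy, sellers receive Ps = Pb + 55 for each unit, where Pb is the price buyers pay.
Supply in terms of Pb becomes Qs = -642 + 9(Pb + 55) = -147 + 9Pb. Setting this equal to demand: 887 - 2Pb = -147 + 9Pb, so Pb = 94.
Sellers receive Ps = 94 + 55 = 149; Q' = 887 − 2·94 = 699.
The subsidy expands output by 699 − 609 = 90 past the efficient level; on those units the gap between marginal cost and willingness to pay runs from 0 up to 55.
DWL = ½ × 55 × 90 = 2475.

Deadweight loss = 2475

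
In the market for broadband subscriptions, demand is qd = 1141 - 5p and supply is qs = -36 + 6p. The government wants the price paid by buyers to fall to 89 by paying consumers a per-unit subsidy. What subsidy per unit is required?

Required subsidy s = 33 per unit

At a buyer price of 89, quantity demanded is 1141 − 5·89 = 696.
Sellers supply 696 only when they receive ps with -36 + 6·ps = 696, i.e. ps = 122.
s = ps − pb = 122 − 89 = 33.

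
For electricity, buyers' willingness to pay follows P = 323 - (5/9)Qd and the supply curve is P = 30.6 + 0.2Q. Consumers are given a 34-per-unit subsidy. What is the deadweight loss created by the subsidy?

Deadweight loss = 765

Pre-subsidy: 323 - (5/9)Q = 30.6 + 0.2Q gives Q* = 387 and P* = 108.
With the rebate, buyers effectively pay Pb = Ps − 34, where Ps is the price sellers receive.
On the curves, Pb = 323 - (5/9)Q and Ps = 30.6 + 0.2Q; the wedge Ps − Pb = 34 gives 30.6 + 0.2Q − (323 - (5/9)Q) = 34, so Q' = 432.
Then Pb = 323 − (5/9)·432 = 83 and Ps = 30.6 + 0.2·432 = 117.
The subsidy expands output by 432 − 387 = 45 past the efficient level; on those units the gap between marginal cost and willingness to pay runs from 0 up to 34.
DWL = ½ × 34 × 45 = 765.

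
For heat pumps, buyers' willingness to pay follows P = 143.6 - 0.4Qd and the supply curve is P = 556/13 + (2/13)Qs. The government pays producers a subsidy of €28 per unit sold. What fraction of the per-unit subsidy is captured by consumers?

Pre-subsidy: 143.6 - 0.4Q = 556/13 + (2/13)Q gives Q* = 3277/18 and P* = 637/9.
With the subsidy, sellers receive Ps = Pb + 28 for each unit, where Pb is the price buyers pay.
On the curves, Pb = 143.6 - 0.4Q and Ps = 556/13 + (2/13)Q; the wedge Ps − Pb = 28 gives 556/13 + (2/13)Q − (143.6 - 0.4Q) = 28, so Q' = 4187/18.
Then Pb = 143.6 − 0.4·(4187/18) = 455/9 and Ps = 556/13 + (2/13)·(4187/18) = 707/9.
Buyers' price falls by P* − Pb = 637/9 − 455/9 = 182/9; sellers' price rises by Ps − P* = 707/9 − 637/9 = 70/9.
So consumers capture (182/9)/28 = 13/18 of each unit of subsidy.

Consumer share = 13/18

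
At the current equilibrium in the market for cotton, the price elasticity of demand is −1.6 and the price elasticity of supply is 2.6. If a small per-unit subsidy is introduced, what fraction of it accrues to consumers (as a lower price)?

Consumer share = 13/21

For a small subsidy around the equilibrium, the benefit split depends on the relative slopes, which at a point are proportional to the elasticities.
Buyer share = εs/(εs + |εd|) = 2.6/(2.6 + 1.6) = 13/21; seller share = |εd|/(εs + |εd|) = 8/21.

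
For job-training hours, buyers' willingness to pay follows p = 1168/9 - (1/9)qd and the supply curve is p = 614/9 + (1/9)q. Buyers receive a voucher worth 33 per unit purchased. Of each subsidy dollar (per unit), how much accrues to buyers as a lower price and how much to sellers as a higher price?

Buyers gain 16.5 per unit; sellers gain 16.5 per unit

Pre-subsidy: 1168/9 - (1/9)q = 614/9 + (1/9)q gives q* = 277 and p* = 99.
With the rebate, buyers effectively pay pb = ps − 33, where ps is the price sellers receive.
On the curves, pb = 1168/9 - (1/9)q and ps = 614/9 + (1/9)q; the wedge ps − pb = 33 gives 614/9 + (1/9)q − (1168/9 - (1/9)q) = 33, so q' = 425.5.
Then pb = 1168/9 − (1/9)·425.5 = 82.5 and ps = 614/9 + (1/9)·425.5 = 115.5.
Buyers' price falls by p* − pb = 99 − 82.5 = 16.5; sellers' price rises by ps − p* = 115.5 − 99 = 16.5.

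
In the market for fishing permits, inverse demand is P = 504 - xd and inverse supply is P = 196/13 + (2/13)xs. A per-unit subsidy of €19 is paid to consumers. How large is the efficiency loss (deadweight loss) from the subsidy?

Pre-subsidy: 504 - x = 196/13 + (2/13)x gives x* = 6356/15 and P* = 1204/15.
With the rebate, buyers effectively pay Pb = Ps − 19, where Ps is the price sellers receive.
On the curves, Pb = 504 - x and Ps = 196/13 + (2/13)x; the wedge Ps − Pb = 19 gives 196/13 + (2/13)x − (504 - x) = 19, so x' = 440.2.
Then Pb = 504 − 1·440.2 = 63.8 and Ps = 196/13 + (2/13)·440.2 = 82.8.
The subsidy expands output by 440.2 − 6356/15 = 247/15 past the efficient level; on those units the gap between marginal cost and willingness to pay runs from 0 up to 19.
DWL = ½ × 19 × 247/15 = 4693/30.

Deadweight loss = 4693/30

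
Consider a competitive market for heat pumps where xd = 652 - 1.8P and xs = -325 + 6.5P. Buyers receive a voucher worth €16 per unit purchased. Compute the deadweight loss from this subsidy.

Deadweight loss = 14976/83

Pre-subsidy: 652 - 1.8P = -325 + 6.5P gives P* = 9770/83, x* = 36530/83.
With the rebate, buyers effectively pay Pb = Ps − 16, where Ps is the price sellers receive.
Demand in terms of Ps becomes xd = 652 − 1.8(Ps − 16) = 680.8 - 1.8Ps. Setting this equal to supply: 680.8 - 1.8Ps = -325 + 6.5Ps, so Ps = 10058/83.
Buyers pay Pb = 10058/83 − 16 = 8730/83; x' = -325 + 6.5·(10058/83) = 38402/83.
The subsidy expands output by 38402/83 − 36530/83 = 1872/83 past the efficient level; on those units the gap between marginal cost and willingness to pay runs from 0 up to 16.
DWL = ½ × 16 × 1872/83 = 14976/83.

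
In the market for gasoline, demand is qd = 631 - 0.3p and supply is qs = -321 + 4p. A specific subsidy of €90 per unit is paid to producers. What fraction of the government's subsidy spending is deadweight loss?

Pre-subsidy: 631 - 0.3p = -321 + 4p gives p* = 9520/43, q* = 24277/43.
With the subsidy, sellers receive ps = pb + 90 for each unit, where pb is the price buyers pay.
Supply in terms of pb becomes qs = -321 + 4(pb + 90) = 39 + 4pb. Setting this equal to demand: 631 - 0.3pb = 39 + 4pb, so pb = 5920/43.
Sellers receive ps = 5920/43 + 90 = 9790/43; q' = 631 − 0.3·(5920/43) = 25357/43.
ΔCS = ½(24277/43 + 25357/43)(9520/43 − 5920/43) = 89341200/1849; ΔPS = ½(24277/43 + 25357/43)(9790/43 − 9520/43) = 6700590/1849.
Government spending = 90 × 25357/43 = 2282130/43.
DWL = ½ × 90 × (25357/43 − 24277/43) = 48600/43; fraction = (48600/43) / (2282130/43) = 540/25357.

DWL / government spending = 540/25357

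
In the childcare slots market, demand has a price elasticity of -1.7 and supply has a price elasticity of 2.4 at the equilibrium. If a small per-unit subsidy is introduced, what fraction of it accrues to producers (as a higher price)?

For a small subsidy around the equilibrium, the benefit split depends on the relative slopes, which at a point are proportional to the elasticities.
Buyer share = εs/(εs + |εd|) = 2.4/(2.4 + 1.7) = 24/41; seller share = |εd|/(εs + |εd|) = 17/41.
So producers capture 17/41 of the subsidy.

Producer share = 17/41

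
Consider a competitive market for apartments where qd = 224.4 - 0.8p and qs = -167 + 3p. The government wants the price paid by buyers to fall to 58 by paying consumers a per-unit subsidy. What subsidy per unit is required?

At a buyer price of 58, quantity demanded is 224.4 − 0.8·58 = 178.
Sellers supply 178 only when they receive ps with -167 + 3·ps = 178, i.e. ps = 115.
s = ps − pb = 115 − 58 = 57.

Required subsidy s = 57 per unit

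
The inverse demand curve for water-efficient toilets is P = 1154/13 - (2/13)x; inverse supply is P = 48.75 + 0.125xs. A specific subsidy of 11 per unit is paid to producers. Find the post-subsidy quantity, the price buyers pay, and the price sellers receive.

Pre-subsidy: 1154/13 - (2/13)x = 48.75 + 0.125x gives x* = 4162/29 and P* = 1934/29.
With the subsidy, sellers receive Ps = Pb + 11 for each unit, where Pb is the price buyers pay.
On the curves, Pb = 1154/13 - (2/13)x and Ps = 48.75 + 0.125x; the wedge Ps − Pb = 11 gives 48.75 + 0.125x − (1154/13 - (2/13)x) = 11, so x' = 5306/29.
Then Pb = 1154/13 − (2/13)·(5306/29) = 1758/29 and Ps = 48.75 + 0.125·(5306/29) = 2077/29.

x' = 5306/29; buyers pay 1758/29; sellers receive 2077/29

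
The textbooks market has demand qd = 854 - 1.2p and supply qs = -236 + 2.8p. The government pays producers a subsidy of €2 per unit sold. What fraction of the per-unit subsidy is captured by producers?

Producer share = 0.3

Pre-subsidy: 854 - 1.2p = -236 + 2.8p gives p* = 272.5, q* = 527.
With the subsidy, sellers receive ps = pb + 2 for each unit, where pb is the price buyers pay.
Supply in terms of pb becomes qs = -236 + 2.8(pb + 2) = -230.4 + 2.8pb. Setting this equal to demand: 854 - 1.2pb = -230.4 + 2.8pb, so pb = 271.1.
Sellers receive ps = 271.1 + 2 = 273.1; q' = 854 − 1.2·271.1 = 528.68.
Buyers' price falls by p* − pb = 272.5 − 271.1 = 1.4; sellers' price rises by ps − p* = 273.1 − 272.5 = 0.6.
So producers capture 0.6/2 = 0.3 of each unit of subsidy.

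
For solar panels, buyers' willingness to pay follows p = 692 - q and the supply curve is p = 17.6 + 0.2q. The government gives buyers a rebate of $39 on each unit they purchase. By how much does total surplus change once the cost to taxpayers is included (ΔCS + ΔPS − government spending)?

Pre-subsidy: 692 - q = 17.6 + 0.2q gives q* = 562 and p* = 130.
With the rebate, buyers effectively pay pb = ps − 39, where ps is the price sellers receive.
On the curves, pb = 692 - q and ps = 17.6 + 0.2q; the wedge ps − pb = 39 gives 17.6 + 0.2q − (692 - q) = 39, so q' = 594.5.
Then pb = 692 − 1·594.5 = 97.5 and ps = 17.6 + 0.2·594.5 = 136.5.
ΔCS = ½(562 + 594.5)(130 − 97.5) = 18793.125; ΔPS = ½(562 + 594.5)(136.5 − 130) = 3758.625.
Government spending = 39 × 594.5 = 23185.5.
Net change = 18793.125 + 3758.625 − 23185.5 = -633.75. The loss equals the DWL triangle ½·39·32.5.

Net change in total surplus = -$633.75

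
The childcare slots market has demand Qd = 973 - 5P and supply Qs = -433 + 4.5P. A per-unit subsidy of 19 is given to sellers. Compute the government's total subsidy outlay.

Pre-subsidy: 973 - 5P = -433 + 4.5P gives P* = 148, Q* = 233.
With the subsidy, sellers receive Ps = Pb + 19 for each unit, where Pb is the price buyers pay.
Supply in terms of Pb becomes Qs = -433 + 4.5(Pb + 19) = -347.5 + 4.5Pb. Setting this equal to demand: 973 - 5Pb = -347.5 + 4.5Pb, so Pb = 139.
Sellers receive Ps = 139 + 19 = 158; Q' = 973 − 5·139 = 278.
Government outlay = subsidy × quantity = 19 × 278 = 5282.

Government cost = 5282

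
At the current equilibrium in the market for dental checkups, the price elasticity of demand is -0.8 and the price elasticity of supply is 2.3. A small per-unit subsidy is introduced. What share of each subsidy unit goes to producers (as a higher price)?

Producer share = 8/31

For a small subsidy around the equilibrium, the benefit split depends on the relative slopes, which at a point are proportional to the elasticities.
Buyer share = εs/(εs + |εd|) = 2.3/(2.3 + 0.8) = 23/31; seller share = |εd|/(εs + |εd|) = 8/31.
So producers capture 8/31 of the subsidy.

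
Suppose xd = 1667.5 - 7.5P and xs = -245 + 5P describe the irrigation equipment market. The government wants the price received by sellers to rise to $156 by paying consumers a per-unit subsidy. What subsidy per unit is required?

Required subsidy s = $5 per unit

At a seller price of 156, quantity supplied is -245 + 5·156 = 535.
Buyers absorb 535 only when they pay Pb with 1667.5 − 7.5·Pb = 535, i.e. Pb = 151.
s = Ps − Pb = 156 − 151 = 5.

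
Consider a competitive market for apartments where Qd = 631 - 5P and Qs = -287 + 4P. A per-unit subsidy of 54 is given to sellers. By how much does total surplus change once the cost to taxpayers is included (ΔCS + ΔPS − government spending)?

Net change in total surplus = -3240

Pre-subsidy: 631 - 5P = -287 + 4P gives P* = 102, Q* = 121.
With the subsidy, sellers receive Ps = Pb + 54 for each unit, where Pb is the price buyers pay.
Supply in terms of Pb becomes Qs = -287 + 4(Pb + 54) = -71 + 4Pb. Setting this equal to demand: 631 - 5Pb = -71 + 4Pb, so Pb = 78.
Sellers receive Ps = 78 + 54 = 132; Q' = 631 − 5·78 = 241.
ΔCS = ½(121 + 241)(102 − 78) = 4344; ΔPS = ½(121 + 241)(132 − 102) = 5430.
Government spending = 54 × 241 = 13014.
Net change = 4344 + 5430 − 13014 = -3240. The loss equals the DWL triangle ½·54·120.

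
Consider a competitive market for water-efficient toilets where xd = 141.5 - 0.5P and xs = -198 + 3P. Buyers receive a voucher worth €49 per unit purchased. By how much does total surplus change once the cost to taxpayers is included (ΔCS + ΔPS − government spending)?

Pre-subsidy: 141.5 - 0.5P = -198 + 3P gives P* = 97, x* = 93.
With the rebate, buyers effectively pay Pb = Ps − 49, where Ps is the price sellers receive.
Demand in terms of Ps becomes xd = 141.5 − 0.5(Ps − 49) = 166 - 0.5Ps. Setting this equal to supply: 166 - 0.5Ps = -198 + 3Ps, so Ps = 104.
Buyers pay Pb = 104 − 49 = 55; x' = -198 + 3·104 = 114.
ΔCS = ½(93 + 114)(97 − 55) = 4347; ΔPS = ½(93 + 114)(104 − 97) = 724.5.
Government spending = 49 × 114 = 5586.
Net change = 4347 + 724.5 − 5586 = -514.5. The loss equals the DWL triangle ½·49·21.

Net change in total surplus = -€514.5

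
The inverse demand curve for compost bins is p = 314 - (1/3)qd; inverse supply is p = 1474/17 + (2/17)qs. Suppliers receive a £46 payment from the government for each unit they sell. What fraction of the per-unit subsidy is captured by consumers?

Pre-subsidy: 314 - (1/3)q = 1474/17 + (2/17)q gives q* = 504 and p* = 146.
With the subsidy, sellers receive ps = pb + 46 for each unit, where pb is the price buyers pay.
On the curves, pb = 314 - (1/3)q and ps = 1474/17 + (2/17)q; the wedge ps − pb = 46 gives 1474/17 + (2/17)q − (314 - (1/3)q) = 46, so q' = 606.
Then pb = 314 − (1/3)·606 = 112 and ps = 1474/17 + (2/17)·606 = 158.
Buyers' price falls by p* − pb = 146 − 112 = 34; sellers' price rises by ps − p* = 158 − 146 = 12.
So consumers capture 34/46 = 17/23 of each unit of subsidy.

Consumer share = 17/23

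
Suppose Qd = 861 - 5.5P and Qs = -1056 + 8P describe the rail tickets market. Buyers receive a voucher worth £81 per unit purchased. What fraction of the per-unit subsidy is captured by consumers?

Consumer share = 16/27

Pre-subsidy: 861 - 5.5P = -1056 + 8P gives P* = 142, Q* = 80.
With the rebate, buyers effectively pay Pb = Ps − 81, where Ps is the price sellers receive.
Demand in terms of Ps becomes Qd = 861 − 5.5(Ps − 81) = 1306.5 - 5.5Ps. Setting this equal to supply: 1306.5 - 5.5Ps = -1056 + 8Ps, so Ps = 175.
Buyers pay Pb = 175 − 81 = 94; Q' = -1056 + 8·175 = 344.
Buyers' price falls by P* − Pb = 142 − 94 = 48; sellers' price rises by Ps − P* = 175 − 142 = 33.
So consumers capture 48/81 = 16/27 of each unit of subsidy.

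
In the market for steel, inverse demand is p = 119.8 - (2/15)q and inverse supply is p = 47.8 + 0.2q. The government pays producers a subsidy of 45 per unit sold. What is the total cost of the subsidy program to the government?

Government cost = 15795

Pre-subsidy: 119.8 - (2/15)q = 47.8 + 0.2q gives q* = 216 and p* = 91.
With the subsidy, sellers receive ps = pb + 45 for each unit, where pb is the price buyers pay.
On the curves, pb = 119.8 - (2/15)q and ps = 47.8 + 0.2q; the wedge ps − pb = 45 gives 47.8 + 0.2q − (119.8 - (2/15)q) = 45, so q' = 351.
Then pb = 119.8 − (2/15)·351 = 73 and ps = 47.8 + 0.2·351 = 118.
Government outlay = subsidy × quantity = 45 × 351 = 15795.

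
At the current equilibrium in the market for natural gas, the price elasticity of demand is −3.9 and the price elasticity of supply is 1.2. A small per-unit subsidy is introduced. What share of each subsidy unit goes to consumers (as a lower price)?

Consumer share = 4/17

For a small subsidy around the equilibrium, the benefit split depends on the relative slopes, which at a point are proportional to the elasticities.
Buyer share = εs/(εs + |εd|) = 1.2/(1.2 + 3.9) = 4/17; seller share = |εd|/(εs + |εd|) = 13/17.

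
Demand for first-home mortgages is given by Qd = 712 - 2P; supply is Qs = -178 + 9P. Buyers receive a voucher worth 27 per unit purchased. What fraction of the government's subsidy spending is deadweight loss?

Pre-subsidy: 712 - 2P = -178 + 9P gives P* = 890/11, Q* = 6052/11.
With the rebate, buyers effectively pay Pb = Ps − 27, where Ps is the price sellers receive.
Demand in terms of Ps becomes Qd = 712 − 2(Ps − 27) = 766 - 2Ps. Setting this equal to supply: 766 - 2Ps = -178 + 9Ps, so Ps = 944/11.
Buyers pay Pb = 944/11 − 27 = 647/11; Q' = -178 + 9·(944/11) = 6538/11.
ΔCS = ½(6052/11 + 6538/11)(890/11 − 647/11) = 1529685/121; ΔPS = ½(6052/11 + 6538/11)(944/11 − 890/11) = 339930/121.
Government spending = 27 × 6538/11 = 176526/11.
DWL = ½ × 27 × (6538/11 − 6052/11) = 6561/11; fraction = (6561/11) / (176526/11) = 243/6538.

DWL / government spending = 243/6538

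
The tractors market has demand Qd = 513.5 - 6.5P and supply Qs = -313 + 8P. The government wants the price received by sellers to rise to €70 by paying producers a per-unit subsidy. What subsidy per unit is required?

At a seller price of 70, quantity supplied is -313 + 8·70 = 247.
Buyers absorb 247 only when they pay Pb with 513.5 − 6.5·Pb = 247, i.e. Pb = 41.
s = Ps − Pb = 70 − 41 = 29.

Required subsidy s = €29 per unit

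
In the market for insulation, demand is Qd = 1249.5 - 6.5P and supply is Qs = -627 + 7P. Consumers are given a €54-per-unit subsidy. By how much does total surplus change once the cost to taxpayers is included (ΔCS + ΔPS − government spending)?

Net change in total surplus = -€4914

Pre-subsidy: 1249.5 - 6.5P = -627 + 7P gives P* = 139, Q* = 346.
With the rebate, buyers effectively pay Pb = Ps − 54, where Ps is the price sellers receive.
Demand in terms of Ps becomes Qd = 1249.5 − 6.5(Ps − 54) = 1600.5 - 6.5Ps. Setting this equal to supply: 1600.5 - 6.5Ps = -627 + 7Ps, so Ps = 165.
Buyers pay Pb = 165 − 54 = 111; Q' = -627 + 7·165 = 528.
ΔCS = ½(346 + 528)(139 − 111) = 12236; ΔPS = ½(346 + 528)(165 − 139) = 11362.
Government spending = 54 × 528 = 28512.
Net change = 12236 + 11362 − 28512 = -4914. The loss equals the DWL triangle ½·54·182.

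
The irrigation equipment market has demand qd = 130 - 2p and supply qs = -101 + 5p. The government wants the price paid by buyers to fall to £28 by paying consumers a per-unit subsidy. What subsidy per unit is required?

At a buyer price of 28, quantity demanded is 130 − 2·28 = 74.
Sellers supply 74 only when they receive ps with -101 + 5·ps = 74, i.e. ps = 35.
s = ps − pb = 35 − 28 = 7.

Required subsidy s = £7 per unit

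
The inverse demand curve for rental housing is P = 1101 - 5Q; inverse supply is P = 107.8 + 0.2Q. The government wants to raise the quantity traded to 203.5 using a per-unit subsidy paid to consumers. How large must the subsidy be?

At Q = 203.5, from the demand curve buyers pay Pb = 1101 − 5·203.5 = 83.5; from the supply curve sellers need Ps = 107.8 + 0.2·203.5 = 148.5.
The subsidy must fill the gap: s = Ps − Pb = 148.5 − 83.5 = 65.

Required subsidy s = 65 per unit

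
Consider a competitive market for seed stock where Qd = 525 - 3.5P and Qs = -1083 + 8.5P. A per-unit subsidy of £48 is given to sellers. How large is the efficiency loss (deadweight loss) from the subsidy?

Pre-subsidy: 525 - 3.5P = -1083 + 8.5P gives P* = 134, Q* = 56.
With the subsidy, sellers receive Ps = Pb + 48 for each unit, where Pb is the price buyers pay.
Supply in terms of Pb becomes Qs = -1083 + 8.5(Pb + 48) = -675 + 8.5Pb. Setting this equal to demand: 525 - 3.5Pb = -675 + 8.5Pb, so Pb = 100.
Sellers receive Ps = 100 + 48 = 148; Q' = 525 − 3.5·100 = 175.
The subsidy expands output by 175 − 56 = 119 past the efficient level; on those units the gap between marginal cost and willingness to pay runs from 0 up to 48.
DWL = ½ × 48 × 119 = 2856.

Deadweight loss = £2856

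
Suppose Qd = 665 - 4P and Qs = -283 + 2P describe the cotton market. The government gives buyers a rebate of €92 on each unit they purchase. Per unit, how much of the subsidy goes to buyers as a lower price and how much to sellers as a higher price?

Pre-subsidy: 665 - 4P = -283 + 2P gives P* = 158, Q* = 33.
With the rebate, buyers effectively pay Pb = Ps − 92, where Ps is the price sellers receive.
Demand in terms of Ps becomes Qd = 665 − 4(Ps − 92) = 1033 - 4Ps. Setting this equal to supply: 1033 - 4Ps = -283 + 2Ps, so Ps = 658/3.
Buyers pay Pb = 658/3 − 92 = 382/3; Q' = -283 + 2·(658/3) = 467/3.
Buyers' price falls by P* − Pb = 158 − 382/3 = 92/3; sellers' price rises by Ps − P* = 658/3 − 158 = 184/3.

Buyers gain 92/3 per unit; sellers gain 184/3 per unit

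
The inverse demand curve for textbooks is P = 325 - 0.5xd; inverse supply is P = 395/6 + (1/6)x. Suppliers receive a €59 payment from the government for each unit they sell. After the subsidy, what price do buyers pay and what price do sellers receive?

Buyers pay €86.375; sellers receive €145.375

Pre-subsidy: 325 - 0.5x = 395/6 + (1/6)x gives x* = 388.75 and P* = 130.625.
With the subsidy, sellers receive Ps = Pb + 59 for each unit, where Pb is the price buyers pay.
On the curves, Pb = 325 - 0.5x and Ps = 395/6 + (1/6)x; the wedge Ps − Pb = 59 gives 395/6 + (1/6)x − (325 - 0.5x) = 59, so x' = 477.25.
Then Pb = 325 − 0.5·477.25 = 86.375 and Ps = 395/6 + (1/6)·477.25 = 145.375.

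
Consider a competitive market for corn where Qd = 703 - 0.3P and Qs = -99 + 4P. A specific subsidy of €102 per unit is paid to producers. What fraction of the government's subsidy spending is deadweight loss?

DWL / government spending = 612/29047

Pre-subsidy: 703 - 0.3P = -99 + 4P gives P* = 8020/43, Q* = 27823/43.
With the subsidy, sellers receive Ps = Pb + 102 for each unit, where Pb is the price buyers pay.
Supply in terms of Pb becomes Qs = -99 + 4(Pb + 102) = 309 + 4Pb. Setting this equal to demand: 703 - 0.3Pb = 309 + 4Pb, so Pb = 3940/43.
Sellers receive Ps = 3940/43 + 102 = 8326/43; Q' = 703 − 0.3·(3940/43) = 29047/43.
ΔCS = ½(27823/43 + 29047/43)(8020/43 − 3940/43) = 116014800/1849; ΔPS = ½(27823/43 + 29047/43)(8326/43 − 8020/43) = 8701110/1849.
Government spending = 102 × 29047/43 = 2962794/43.
DWL = ½ × 102 × (29047/43 − 27823/43) = 62424/43; fraction = (62424/43) / (2962794/43) = 612/29047.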